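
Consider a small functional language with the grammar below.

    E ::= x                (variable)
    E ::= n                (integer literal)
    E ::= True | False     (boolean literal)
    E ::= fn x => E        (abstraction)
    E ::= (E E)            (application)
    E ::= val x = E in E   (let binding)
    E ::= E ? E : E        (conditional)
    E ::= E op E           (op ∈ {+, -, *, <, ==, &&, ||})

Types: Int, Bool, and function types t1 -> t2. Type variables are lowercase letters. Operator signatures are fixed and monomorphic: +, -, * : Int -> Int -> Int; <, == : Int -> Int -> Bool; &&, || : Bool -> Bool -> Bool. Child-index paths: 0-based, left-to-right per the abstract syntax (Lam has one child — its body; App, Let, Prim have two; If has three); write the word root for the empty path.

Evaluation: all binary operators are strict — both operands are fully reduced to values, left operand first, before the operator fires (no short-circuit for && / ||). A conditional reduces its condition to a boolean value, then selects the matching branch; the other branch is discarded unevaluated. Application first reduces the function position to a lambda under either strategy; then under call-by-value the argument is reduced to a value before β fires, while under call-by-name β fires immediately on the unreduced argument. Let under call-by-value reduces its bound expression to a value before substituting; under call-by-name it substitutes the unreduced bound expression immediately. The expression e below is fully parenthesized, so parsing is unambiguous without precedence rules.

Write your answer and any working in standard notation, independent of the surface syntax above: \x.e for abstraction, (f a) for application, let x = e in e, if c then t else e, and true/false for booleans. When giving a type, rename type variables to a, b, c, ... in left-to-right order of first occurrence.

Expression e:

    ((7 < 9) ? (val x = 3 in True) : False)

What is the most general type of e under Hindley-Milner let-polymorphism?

Answer: Bool

Derivation:
  unify Int ~ Int
  unify Int ~ Int
  unify Bool ~ Bool
let x : Int
  unify Bool ~ Bool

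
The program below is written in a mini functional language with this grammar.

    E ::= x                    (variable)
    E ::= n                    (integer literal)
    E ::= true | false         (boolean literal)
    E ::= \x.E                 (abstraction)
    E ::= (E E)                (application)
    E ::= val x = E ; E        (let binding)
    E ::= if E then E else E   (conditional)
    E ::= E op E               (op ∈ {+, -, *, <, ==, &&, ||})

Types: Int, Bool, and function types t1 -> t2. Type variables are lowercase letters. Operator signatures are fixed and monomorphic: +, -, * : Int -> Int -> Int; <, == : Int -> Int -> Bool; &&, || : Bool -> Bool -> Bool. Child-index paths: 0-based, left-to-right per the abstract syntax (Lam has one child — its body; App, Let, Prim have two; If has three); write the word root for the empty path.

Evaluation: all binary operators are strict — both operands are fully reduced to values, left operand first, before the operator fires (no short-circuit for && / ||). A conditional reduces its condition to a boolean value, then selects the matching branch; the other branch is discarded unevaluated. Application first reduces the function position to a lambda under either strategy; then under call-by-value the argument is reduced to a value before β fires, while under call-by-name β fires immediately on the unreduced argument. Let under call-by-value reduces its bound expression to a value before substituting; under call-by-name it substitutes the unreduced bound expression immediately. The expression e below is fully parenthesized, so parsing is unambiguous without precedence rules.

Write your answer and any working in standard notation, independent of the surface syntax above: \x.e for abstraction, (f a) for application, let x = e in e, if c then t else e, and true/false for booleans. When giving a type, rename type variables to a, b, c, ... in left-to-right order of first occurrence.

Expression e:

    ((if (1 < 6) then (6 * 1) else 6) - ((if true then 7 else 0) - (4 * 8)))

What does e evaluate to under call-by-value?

Working:
step 0: ((if (1 < 6) then (6 * 1) else 6) - ((if true then 7 else 0) - (4 * 8)))
step 1: [delta@0.0] ((if true then (6 * 1) else 6) - ((if true then 7 else 0) - (4 * 8)))
step 2: [if@0] ((6 * 1) - ((if true then 7 else 0) - (4 * 8)))
step 3: [delta@0] (6 - ((if true then 7 else 0) - (4 * 8)))
step 4: [if@1.0] (6 - (7 - (4 * 8)))
step 5: [delta@1.1] (6 - (7 - 32))
step 6: [delta@1] (6 - -25)
step 7: [delta@root] 31

Answer: 31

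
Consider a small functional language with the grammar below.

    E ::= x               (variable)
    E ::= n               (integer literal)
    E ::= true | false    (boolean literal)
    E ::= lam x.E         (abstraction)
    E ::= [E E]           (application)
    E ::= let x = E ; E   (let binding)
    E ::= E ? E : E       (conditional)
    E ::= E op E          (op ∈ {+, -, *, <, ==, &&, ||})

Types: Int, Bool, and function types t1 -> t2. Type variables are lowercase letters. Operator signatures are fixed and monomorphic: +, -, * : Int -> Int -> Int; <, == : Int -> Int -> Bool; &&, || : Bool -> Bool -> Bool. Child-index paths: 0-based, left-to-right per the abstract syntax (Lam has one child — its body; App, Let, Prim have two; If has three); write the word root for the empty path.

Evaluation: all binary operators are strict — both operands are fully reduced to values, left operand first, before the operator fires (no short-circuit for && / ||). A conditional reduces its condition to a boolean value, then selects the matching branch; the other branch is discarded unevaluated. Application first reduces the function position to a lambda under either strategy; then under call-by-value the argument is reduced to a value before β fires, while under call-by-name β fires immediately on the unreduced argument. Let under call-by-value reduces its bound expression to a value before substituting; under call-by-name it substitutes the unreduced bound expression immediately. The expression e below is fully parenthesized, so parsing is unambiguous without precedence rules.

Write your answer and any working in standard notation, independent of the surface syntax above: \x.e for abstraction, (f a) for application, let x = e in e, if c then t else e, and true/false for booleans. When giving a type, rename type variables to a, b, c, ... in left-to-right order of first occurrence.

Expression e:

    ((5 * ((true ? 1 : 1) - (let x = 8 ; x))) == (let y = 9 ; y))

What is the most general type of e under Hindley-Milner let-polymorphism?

Answer: Bool

Derivation:
  unify Int ~ Int
  unify Bool ~ Bool
  unify Int ~ Int
  unify Int ~ Int
let x : Int
x : Int
  unify Int ~ Int
  unify Int ~ Int
  unify Int ~ Int
let y : Int
y : Int
  unify Int ~ Int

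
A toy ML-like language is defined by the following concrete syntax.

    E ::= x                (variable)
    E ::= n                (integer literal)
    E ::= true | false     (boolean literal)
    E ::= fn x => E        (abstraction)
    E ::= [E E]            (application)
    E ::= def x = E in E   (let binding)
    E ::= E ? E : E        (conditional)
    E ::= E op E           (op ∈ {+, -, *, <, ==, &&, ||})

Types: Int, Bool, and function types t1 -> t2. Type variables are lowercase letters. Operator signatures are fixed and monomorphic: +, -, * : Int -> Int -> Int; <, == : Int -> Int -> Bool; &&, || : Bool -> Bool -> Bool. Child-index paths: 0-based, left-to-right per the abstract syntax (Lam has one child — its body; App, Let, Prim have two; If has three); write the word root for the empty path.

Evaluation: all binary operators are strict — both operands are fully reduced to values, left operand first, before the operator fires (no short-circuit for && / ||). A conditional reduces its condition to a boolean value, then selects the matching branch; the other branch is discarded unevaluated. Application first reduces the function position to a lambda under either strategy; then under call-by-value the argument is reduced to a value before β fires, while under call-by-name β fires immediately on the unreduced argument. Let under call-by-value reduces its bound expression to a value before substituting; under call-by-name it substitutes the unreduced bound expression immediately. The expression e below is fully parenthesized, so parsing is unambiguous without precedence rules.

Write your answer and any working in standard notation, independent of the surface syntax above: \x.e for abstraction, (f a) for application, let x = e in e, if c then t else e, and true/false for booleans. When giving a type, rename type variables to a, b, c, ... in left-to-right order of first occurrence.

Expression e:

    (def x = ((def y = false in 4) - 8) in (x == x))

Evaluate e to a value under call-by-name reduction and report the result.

Working:
step 0: (let x = ((let y = false in 4) - 8) in (x == x))
step 1: [let@root] (((let y = false in 4) - 8) == ((let y = false in 4) - 8))
step 2: [let@0.0] ((4 - 8) == ((let y = false in 4) - 8))
step 3: [delta@0] (-4 == ((let y = false in 4) - 8))
step 4: [let@1.0] (-4 == (4 - 8))
step 5: [delta@1] (-4 == -4)
step 6: [delta@root] true

Answer: true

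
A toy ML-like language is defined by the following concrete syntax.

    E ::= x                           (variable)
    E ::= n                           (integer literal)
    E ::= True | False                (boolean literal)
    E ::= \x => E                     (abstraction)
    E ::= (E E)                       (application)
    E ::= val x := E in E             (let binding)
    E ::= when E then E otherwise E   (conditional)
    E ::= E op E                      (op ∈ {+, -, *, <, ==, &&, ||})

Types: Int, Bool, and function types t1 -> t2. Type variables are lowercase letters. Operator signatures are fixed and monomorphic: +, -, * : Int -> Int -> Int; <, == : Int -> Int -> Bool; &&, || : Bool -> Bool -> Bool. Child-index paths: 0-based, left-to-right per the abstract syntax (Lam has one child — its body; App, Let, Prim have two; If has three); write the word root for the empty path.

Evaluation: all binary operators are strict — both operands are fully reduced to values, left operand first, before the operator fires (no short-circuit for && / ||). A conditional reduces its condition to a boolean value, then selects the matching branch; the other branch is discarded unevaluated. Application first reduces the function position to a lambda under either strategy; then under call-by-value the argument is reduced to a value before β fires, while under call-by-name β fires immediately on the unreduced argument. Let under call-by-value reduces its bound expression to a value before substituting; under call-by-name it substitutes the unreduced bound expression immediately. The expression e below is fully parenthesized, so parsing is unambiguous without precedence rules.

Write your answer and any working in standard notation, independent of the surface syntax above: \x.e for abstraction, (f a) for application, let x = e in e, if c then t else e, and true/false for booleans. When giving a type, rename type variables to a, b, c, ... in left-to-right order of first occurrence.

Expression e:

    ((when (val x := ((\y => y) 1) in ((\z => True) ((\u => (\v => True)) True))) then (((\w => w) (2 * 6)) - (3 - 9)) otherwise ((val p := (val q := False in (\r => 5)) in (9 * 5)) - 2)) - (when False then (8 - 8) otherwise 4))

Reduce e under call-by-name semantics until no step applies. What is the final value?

Trace:
step 0: ((if (let x = ((\y.y) 1) in ((\z.true) ((\u.(\v.true)) true))) then (((\w.w) (2 * 6)) - (3 - 9)) else ((let p = (let q = false in (\r.5)) in (9 * 5)) - 2)) - (if false then (8 - 8) else 4))
step 1: [let@0.0] ((if ((\z.true) ((\u.(\v.true)) true)) then (((\w.w) (2 * 6)) - (3 - 9)) else ((let p = (let q = false in (\r.5)) in (9 * 5)) - 2)) - (if false then (8 - 8) else 4))
step 2: [beta@0.0] ((if true then (((\w.w) (2 * 6)) - (3 - 9)) else ((let p = (let q = false in (\r.5)) in (9 * 5)) - 2)) - (if false then (8 - 8) else 4))
step 3: [if@0] ((((\w.w) (2 * 6)) - (3 - 9)) - (if false then (8 - 8) else 4))
step 4: [beta@0.0] (((2 * 6) - (3 - 9)) - (if false then (8 - 8) else 4))
step 5: [delta@0.0] ((12 - (3 - 9)) - (if false then (8 - 8) else 4))
step 6: [delta@0.1] ((12 - -6) - (if false then (8 - 8) else 4))
step 7: [delta@0] (18 - (if false then (8 - 8) else 4))
step 8: [if@1] (18 - 4)
step 9: [delta@root] 14

Answer: 14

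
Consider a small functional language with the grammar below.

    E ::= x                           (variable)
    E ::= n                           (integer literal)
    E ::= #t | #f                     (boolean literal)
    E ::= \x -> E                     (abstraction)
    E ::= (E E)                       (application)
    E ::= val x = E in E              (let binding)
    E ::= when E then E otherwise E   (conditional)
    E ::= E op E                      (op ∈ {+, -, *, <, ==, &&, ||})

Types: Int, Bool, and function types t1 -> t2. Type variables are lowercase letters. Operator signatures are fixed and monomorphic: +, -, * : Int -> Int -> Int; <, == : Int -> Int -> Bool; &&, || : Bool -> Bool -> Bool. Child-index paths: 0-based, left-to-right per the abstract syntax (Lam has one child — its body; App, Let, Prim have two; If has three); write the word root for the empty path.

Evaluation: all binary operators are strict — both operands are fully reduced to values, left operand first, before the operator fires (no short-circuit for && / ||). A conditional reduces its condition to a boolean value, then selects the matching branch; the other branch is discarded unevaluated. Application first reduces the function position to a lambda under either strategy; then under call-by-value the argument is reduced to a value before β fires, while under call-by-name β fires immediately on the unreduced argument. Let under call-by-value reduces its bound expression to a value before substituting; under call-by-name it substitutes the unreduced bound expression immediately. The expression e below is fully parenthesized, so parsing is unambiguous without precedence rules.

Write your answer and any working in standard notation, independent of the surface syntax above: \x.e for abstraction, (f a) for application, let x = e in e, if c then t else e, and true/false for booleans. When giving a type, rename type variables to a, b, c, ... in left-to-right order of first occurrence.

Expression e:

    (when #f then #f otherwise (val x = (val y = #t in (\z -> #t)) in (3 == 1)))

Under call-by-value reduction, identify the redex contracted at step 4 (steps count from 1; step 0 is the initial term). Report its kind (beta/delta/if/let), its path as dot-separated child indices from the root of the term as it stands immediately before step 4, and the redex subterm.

Answer: delta at root : (3 == 1)

Working:
step 0: (if false then false else (let x = (let y = true in (\z.true)) in (3 == 1)))
step 1: [if@root] (let x = (let y = true in (\z.true)) in (3 == 1))
step 2: [let@0] (let x = (\z.true) in (3 == 1))
step 3: [let@root] (3 == 1)
step 4: [delta@root] false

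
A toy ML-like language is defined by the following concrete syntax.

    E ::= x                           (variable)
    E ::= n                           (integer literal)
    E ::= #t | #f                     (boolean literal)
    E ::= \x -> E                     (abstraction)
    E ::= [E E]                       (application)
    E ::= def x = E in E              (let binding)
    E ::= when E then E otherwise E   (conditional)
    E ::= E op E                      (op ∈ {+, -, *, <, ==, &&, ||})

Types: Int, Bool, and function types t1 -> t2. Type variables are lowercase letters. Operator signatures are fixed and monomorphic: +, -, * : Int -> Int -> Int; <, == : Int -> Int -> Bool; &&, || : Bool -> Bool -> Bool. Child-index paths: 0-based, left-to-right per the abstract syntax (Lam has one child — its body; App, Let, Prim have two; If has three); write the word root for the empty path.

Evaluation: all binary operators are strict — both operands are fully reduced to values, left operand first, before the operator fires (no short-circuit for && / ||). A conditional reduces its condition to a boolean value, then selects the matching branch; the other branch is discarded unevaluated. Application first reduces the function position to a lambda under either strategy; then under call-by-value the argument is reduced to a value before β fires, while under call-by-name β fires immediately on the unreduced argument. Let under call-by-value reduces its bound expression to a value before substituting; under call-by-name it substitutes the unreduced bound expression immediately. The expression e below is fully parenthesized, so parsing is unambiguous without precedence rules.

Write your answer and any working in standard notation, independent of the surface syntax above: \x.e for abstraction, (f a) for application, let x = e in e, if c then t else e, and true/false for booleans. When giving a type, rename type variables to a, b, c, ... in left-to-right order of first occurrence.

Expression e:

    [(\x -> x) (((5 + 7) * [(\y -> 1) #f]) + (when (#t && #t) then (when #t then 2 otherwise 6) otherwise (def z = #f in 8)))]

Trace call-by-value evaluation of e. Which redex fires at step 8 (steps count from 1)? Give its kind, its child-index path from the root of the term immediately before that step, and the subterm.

Answer: beta at root : ((\x.x) 14)

Working:
step 0: ((\x.x) (((5 + 7) * ((\y.1) false)) + (if (true && true) then (if true then 2 else 6) else (let z = false in 8))))
step 1: [delta@1.0.0] ((\x.x) ((12 * ((\y.1) false)) + (if (true && true) then (if true then 2 else 6) else (let z = false in 8))))
step 2: [beta@1.0.1] ((\x.x) ((12 * 1) + (if (true && true) then (if true then 2 else 6) else (let z = false in 8))))
step 3: [delta@1.0] ((\x.x) (12 + (if (true && true) then (if true then 2 else 6) else (let z = false in 8))))
step 4: [delta@1.1.0] ((\x.x) (12 + (if true then (if true then 2 else 6) else (let z = false in 8))))
step 5: [if@1.1] ((\x.x) (12 + (if true then 2 else 6)))
step 6: [if@1.1] ((\x.x) (12 + 2))
step 7: [delta@1] ((\x.x) 14)
step 8: [beta@root] 14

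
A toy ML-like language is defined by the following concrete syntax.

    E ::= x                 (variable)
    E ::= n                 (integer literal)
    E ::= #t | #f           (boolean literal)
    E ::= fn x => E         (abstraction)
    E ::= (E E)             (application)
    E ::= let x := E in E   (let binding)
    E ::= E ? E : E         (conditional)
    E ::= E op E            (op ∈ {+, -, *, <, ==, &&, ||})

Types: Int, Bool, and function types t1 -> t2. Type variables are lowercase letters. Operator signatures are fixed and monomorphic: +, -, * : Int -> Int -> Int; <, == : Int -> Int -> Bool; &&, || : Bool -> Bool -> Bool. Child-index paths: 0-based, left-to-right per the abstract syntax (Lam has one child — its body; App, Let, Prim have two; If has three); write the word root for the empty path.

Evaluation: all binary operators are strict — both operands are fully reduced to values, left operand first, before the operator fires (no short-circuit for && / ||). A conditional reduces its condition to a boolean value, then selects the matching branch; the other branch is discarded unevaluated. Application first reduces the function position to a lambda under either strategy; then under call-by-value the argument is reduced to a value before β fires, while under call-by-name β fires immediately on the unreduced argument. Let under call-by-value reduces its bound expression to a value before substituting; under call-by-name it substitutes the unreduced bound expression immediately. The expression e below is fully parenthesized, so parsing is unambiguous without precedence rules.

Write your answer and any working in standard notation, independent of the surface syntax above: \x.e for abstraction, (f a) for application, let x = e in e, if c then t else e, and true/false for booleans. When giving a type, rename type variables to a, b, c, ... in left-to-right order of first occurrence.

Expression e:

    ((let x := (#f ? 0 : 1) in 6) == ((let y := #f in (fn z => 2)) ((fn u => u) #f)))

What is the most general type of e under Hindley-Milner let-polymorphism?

Answer: Bool

Working:
  unify Bool ~ Bool
  unify Int ~ Int
let x : Int
  unify Int ~ Int
let y : Bool
\z._ : a -> Int
u : b
\u._ : b -> b
  unify b -> b ~ Bool -> c
  unify b ~ Bool
  unify Bool ~ c
_ _ : Bool
  unify a -> Int ~ Bool -> d
  unify a ~ Bool
  unify Int ~ d
_ _ : Int
  unify Int ~ Int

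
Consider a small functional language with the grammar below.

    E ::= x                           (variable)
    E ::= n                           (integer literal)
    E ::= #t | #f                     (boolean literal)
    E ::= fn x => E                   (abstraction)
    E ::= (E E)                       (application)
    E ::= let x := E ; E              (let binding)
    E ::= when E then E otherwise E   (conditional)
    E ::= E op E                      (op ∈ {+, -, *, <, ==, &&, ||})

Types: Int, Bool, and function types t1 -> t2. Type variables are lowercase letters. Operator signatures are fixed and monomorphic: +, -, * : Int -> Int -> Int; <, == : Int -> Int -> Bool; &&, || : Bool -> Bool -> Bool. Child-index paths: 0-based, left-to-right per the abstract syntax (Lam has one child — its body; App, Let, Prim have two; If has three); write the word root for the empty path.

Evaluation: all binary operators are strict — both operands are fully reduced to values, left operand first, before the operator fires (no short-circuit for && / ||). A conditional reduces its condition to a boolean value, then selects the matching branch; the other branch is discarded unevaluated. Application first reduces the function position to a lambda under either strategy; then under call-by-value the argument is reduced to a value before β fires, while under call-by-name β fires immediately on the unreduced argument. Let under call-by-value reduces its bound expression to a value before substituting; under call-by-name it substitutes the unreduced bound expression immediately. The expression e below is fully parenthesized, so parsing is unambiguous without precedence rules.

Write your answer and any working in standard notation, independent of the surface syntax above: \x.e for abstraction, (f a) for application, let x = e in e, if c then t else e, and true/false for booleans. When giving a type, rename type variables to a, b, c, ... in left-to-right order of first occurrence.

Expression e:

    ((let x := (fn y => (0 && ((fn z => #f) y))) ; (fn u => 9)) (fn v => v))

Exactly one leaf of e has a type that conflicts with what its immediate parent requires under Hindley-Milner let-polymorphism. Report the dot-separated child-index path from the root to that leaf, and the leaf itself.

Working:
  unify Int ~ Bool
  FAIL: mismatch Int ~ Bool

Answer: 0.0.0.0 : 0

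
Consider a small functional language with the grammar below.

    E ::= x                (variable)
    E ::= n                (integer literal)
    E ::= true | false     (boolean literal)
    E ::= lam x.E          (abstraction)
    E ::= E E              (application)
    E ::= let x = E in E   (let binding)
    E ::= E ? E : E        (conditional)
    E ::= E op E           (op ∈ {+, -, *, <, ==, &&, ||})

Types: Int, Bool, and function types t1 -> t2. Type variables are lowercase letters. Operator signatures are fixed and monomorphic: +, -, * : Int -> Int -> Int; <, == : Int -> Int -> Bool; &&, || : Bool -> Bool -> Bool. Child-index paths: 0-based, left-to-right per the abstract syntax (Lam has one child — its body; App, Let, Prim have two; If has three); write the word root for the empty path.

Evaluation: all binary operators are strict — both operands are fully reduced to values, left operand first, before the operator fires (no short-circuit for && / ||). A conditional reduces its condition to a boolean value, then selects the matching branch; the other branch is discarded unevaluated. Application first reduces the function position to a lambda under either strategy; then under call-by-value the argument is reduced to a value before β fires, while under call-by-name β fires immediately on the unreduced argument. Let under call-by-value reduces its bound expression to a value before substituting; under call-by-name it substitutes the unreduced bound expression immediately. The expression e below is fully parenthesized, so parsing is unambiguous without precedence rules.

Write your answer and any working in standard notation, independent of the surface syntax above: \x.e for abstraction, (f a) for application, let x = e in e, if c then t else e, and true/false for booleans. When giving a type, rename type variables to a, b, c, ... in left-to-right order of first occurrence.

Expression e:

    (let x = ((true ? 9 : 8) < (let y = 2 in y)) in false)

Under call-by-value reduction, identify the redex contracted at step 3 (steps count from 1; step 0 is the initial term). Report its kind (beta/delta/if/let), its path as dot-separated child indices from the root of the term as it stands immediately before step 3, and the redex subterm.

Answer: delta at 0 : (9 < 2)

Working:
step 0: (let x = ((if true then 9 else 8) < (let y = 2 in y)) in false)
step 1: [if@0.0] (let x = (9 < (let y = 2 in y)) in false)
step 2: [let@0.1] (let x = (9 < 2) in false)
step 3: [delta@0] (let x = false in false)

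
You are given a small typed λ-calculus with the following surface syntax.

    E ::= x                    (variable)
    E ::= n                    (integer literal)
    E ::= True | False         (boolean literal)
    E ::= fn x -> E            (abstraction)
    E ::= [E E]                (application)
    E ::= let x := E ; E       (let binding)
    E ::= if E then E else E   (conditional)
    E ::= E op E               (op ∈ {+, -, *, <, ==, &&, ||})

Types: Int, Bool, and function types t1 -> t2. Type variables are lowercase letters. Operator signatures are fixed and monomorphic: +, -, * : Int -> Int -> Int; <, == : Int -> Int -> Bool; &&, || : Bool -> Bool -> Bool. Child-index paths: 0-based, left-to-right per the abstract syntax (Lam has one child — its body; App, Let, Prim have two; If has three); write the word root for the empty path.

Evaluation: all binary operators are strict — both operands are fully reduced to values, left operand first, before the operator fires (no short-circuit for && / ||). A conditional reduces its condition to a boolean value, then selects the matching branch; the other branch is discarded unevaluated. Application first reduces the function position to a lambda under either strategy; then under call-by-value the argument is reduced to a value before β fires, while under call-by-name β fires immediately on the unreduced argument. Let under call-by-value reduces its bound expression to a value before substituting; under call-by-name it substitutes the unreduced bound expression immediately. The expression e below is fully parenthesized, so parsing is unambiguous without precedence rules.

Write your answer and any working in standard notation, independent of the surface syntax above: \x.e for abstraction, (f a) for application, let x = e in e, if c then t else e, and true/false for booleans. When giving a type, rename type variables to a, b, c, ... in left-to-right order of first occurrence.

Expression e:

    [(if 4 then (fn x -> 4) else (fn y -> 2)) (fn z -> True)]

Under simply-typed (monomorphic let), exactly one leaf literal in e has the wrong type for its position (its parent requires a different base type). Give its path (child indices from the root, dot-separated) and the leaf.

Derivation:
  unify Int ~ Bool
  FAIL: mismatch Int ~ Bool

Answer: 0.0 : 4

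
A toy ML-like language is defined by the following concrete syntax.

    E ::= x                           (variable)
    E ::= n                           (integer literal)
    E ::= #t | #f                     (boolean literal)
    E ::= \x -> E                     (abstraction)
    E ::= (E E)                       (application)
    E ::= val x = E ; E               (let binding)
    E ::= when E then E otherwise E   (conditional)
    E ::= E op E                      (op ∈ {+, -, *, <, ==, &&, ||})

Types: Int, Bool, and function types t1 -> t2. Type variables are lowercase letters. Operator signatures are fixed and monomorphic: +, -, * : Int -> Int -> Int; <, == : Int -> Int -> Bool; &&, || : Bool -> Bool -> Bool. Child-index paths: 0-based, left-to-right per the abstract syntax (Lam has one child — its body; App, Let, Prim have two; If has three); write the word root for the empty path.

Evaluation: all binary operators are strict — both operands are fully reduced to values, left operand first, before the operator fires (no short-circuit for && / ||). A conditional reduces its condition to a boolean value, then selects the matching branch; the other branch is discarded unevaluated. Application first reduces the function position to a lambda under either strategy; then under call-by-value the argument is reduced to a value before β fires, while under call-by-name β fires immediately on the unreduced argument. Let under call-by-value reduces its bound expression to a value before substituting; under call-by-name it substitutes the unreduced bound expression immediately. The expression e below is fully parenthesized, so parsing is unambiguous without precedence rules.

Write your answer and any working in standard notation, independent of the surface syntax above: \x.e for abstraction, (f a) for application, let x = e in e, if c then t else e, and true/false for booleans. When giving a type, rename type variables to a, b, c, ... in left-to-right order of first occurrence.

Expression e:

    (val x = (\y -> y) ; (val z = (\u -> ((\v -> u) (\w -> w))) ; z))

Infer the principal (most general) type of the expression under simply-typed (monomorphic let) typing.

Answer: a -> a

Derivation:
y : a
\y._ : a -> a
let x : a -> a
u : b
\v._ : c -> b
w : d
\w._ : d -> d
  unify c -> b ~ (d -> d) -> e
  unify c ~ d -> d
  unify b ~ e
_ _ : e
\u._ : e -> e
let z : e -> e
z : e -> e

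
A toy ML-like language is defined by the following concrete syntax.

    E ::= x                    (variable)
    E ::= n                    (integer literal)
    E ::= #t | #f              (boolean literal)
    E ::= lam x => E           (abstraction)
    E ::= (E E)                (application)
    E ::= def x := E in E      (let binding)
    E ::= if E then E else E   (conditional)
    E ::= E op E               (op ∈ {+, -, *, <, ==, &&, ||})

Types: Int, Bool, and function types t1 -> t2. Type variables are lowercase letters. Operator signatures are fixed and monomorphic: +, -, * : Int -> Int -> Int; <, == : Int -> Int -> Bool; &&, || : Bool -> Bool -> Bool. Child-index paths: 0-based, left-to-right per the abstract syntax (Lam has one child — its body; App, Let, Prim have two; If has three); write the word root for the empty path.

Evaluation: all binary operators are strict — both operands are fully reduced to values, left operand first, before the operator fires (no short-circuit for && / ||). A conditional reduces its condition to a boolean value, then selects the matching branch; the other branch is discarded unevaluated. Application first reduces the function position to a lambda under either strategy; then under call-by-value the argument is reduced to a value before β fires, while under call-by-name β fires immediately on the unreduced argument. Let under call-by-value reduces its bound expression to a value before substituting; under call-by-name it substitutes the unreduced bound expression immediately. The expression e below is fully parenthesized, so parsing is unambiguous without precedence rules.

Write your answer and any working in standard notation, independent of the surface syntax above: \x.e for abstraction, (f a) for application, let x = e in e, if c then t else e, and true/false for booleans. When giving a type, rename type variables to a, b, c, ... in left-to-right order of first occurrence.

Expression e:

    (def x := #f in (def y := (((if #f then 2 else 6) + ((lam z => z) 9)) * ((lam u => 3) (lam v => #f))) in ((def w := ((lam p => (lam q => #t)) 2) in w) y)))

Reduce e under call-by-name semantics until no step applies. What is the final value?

Working:
step 0: (let x = false in (let y = (((if false then 2 else 6) + ((\z.z) 9)) * ((\u.3) (\v.false))) in ((let w = ((\p.(\q.true)) 2) in w) y)))
step 1: [let@root] (let y = (((if false then 2 else 6) + ((\z.z) 9)) * ((\u.3) (\v.false))) in ((let w = ((\p.(\q.true)) 2) in w) y))
step 2: [let@root] ((let w = ((\p.(\q.true)) 2) in w) (((if false then 2 else 6) + ((\z.z) 9)) * ((\u.3) (\v.false))))
step 3: [let@0] (((\p.(\q.true)) 2) (((if false then 2 else 6) + ((\z.z) 9)) * ((\u.3) (\v.false))))
step 4: [beta@0] ((\q.true) (((if false then 2 else 6) + ((\z.z) 9)) * ((\u.3) (\v.false))))
step 5: [beta@root] true

Answer: true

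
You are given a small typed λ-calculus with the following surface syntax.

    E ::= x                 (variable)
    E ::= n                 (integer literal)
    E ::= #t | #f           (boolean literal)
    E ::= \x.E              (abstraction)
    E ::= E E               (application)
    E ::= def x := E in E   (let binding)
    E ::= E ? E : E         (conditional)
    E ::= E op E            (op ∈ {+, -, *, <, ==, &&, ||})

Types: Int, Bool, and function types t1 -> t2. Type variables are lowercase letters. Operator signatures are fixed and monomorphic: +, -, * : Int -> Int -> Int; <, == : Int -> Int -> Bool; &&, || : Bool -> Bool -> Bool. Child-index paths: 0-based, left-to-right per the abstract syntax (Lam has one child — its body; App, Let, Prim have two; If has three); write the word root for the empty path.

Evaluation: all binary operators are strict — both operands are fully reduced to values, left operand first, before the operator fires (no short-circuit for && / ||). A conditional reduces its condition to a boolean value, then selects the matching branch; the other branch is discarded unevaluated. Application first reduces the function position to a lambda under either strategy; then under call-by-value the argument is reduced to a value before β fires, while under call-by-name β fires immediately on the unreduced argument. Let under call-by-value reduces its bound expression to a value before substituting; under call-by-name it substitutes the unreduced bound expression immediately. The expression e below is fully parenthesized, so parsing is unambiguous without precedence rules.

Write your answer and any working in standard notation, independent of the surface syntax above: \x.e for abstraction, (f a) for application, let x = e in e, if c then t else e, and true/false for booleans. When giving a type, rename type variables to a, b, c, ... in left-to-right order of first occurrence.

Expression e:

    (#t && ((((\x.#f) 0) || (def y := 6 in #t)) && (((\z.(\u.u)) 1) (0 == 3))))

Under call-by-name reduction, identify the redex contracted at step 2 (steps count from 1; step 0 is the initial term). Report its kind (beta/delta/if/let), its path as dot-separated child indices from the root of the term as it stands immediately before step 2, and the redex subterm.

Answer: let at 1.0.1 : (let y = 6 in true)

Working:
step 0: (true && ((((\x.false) 0) || (let y = 6 in true)) && (((\z.(\u.u)) 1) (0 == 3))))
step 1: [beta@1.0.0] (true && ((false || (let y = 6 in true)) && (((\z.(\u.u)) 1) (0 == 3))))
step 2: [let@1.0.1] (true && ((false || true) && (((\z.(\u.u)) 1) (0 == 3))))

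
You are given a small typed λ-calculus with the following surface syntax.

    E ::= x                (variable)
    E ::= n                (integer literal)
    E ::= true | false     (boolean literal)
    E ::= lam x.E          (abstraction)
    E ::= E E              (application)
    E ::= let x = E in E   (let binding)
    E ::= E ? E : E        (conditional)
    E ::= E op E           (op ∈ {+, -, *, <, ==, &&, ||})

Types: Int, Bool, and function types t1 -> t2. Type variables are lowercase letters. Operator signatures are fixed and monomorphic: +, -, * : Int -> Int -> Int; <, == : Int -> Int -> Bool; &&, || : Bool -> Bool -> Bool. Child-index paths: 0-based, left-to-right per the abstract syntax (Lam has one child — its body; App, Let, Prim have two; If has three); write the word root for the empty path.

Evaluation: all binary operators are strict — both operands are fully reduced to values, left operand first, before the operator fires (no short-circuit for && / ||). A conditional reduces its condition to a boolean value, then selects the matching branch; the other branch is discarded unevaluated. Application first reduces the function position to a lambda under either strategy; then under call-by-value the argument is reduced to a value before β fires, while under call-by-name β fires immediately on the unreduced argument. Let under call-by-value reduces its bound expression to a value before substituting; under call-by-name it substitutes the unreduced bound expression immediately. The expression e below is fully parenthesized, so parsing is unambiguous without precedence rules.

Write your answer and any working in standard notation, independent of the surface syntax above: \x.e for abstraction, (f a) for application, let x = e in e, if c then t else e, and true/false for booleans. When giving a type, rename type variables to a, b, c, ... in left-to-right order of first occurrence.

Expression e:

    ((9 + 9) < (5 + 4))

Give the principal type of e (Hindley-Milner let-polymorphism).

Derivation:
  unify Int ~ Int
  unify Int ~ Int
  unify Int ~ Int
  unify Int ~ Int
  unify Int ~ Int
  unify Int ~ Int

Answer: Bool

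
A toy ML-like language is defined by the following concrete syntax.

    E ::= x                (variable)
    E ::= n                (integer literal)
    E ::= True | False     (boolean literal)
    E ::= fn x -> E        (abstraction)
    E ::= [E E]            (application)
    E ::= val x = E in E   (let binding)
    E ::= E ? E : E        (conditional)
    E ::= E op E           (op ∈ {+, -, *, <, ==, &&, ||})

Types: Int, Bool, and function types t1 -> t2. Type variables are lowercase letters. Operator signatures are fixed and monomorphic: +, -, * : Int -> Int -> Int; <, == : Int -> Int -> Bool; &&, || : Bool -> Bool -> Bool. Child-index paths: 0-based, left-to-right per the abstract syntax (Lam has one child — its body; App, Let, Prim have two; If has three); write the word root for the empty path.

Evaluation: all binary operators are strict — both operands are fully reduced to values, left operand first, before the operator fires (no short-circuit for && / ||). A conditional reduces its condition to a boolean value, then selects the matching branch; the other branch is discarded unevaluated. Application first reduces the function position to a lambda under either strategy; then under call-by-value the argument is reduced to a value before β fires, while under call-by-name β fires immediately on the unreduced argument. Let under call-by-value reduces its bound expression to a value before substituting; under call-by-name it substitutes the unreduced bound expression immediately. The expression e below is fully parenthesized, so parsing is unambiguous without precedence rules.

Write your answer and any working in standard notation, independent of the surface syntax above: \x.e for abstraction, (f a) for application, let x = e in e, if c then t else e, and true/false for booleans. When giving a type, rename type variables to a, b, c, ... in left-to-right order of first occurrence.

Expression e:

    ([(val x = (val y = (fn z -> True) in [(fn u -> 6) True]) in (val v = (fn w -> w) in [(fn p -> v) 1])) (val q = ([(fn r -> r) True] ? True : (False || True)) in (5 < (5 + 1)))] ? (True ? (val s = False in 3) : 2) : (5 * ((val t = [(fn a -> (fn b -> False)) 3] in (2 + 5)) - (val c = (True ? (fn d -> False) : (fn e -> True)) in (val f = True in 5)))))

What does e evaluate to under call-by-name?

Answer: 3

Working:
step 0: (if ((let x = (let y = (\z.true) in ((\u.6) true)) in (let v = (\w.w) in ((\p.v) 1))) (let q = (if ((\r.r) true) then true else (false || true)) in (5 < (5 + 1)))) then (if true then (let s = false in 3) else 2) else (5 * ((let t = ((\a.(\b.false)) 3) in (2 + 5)) - (let c = (if true then (\d.false) else (\e.true)) in (let f = true in 5)))))
step 1: [let@0.0] (if ((let v = (\w.w) in ((\p.v) 1)) (let q = (if ((\r.r) true) then true else (false || true)) in (5 < (5 + 1)))) then (if true then (let s = false in 3) else 2) else (5 * ((let t = ((\a.(\b.false)) 3) in (2 + 5)) - (let c = (if true then (\d.false) else (\e.true)) in (let f = true in 5)))))
step 2: [let@0.0] (if (((\p.(\w.w)) 1) (let q = (if ((\r.r) true) then true else (false || true)) in (5 < (5 + 1)))) then (if true then (let s = false in 3) else 2) else (5 * ((let t = ((\a.(\b.false)) 3) in (2 + 5)) - (let c = (if true then (\d.false) else (\e.true)) in (let f = true in 5)))))
step 3: [beta@0.0] (if ((\w.w) (let q = (if ((\r.r) true) then true else (false || true)) in (5 < (5 + 1)))) then (if true then (let s = false in 3) else 2) else (5 * ((let t = ((\a.(\b.false)) 3) in (2 + 5)) - (let c = (if true then (\d.false) else (\e.true)) in (let f = true in 5)))))
step 4: [beta@0] (if (let q = (if ((\r.r) true) then true else (false || true)) in (5 < (5 + 1))) then (if true then (let s = false in 3) else 2) else (5 * ((let t = ((\a.(\b.false)) 3) in (2 + 5)) - (let c = (if true then (\d.false) else (\e.true)) in (let f = true in 5)))))
step 5: [let@0] (if (5 < (5 + 1)) then (if true then (let s = false in 3) else 2) else (5 * ((let t = ((\a.(\b.false)) 3) in (2 + 5)) - (let c = (if true then (\d.false) else (\e.true)) in (let f = true in 5)))))
step 6: [delta@0.1] (if (5 < 6) then (if true then (let s = false in 3) else 2) else (5 * ((let t = ((\a.(\b.false)) 3) in (2 + 5)) - (let c = (if true then (\d.false) else (\e.true)) in (let f = true in 5)))))
step 7: [delta@0] (if true then (if true then (let s = false in 3) else 2) else (5 * ((let t = ((\a.(\b.false)) 3) in (2 + 5)) - (let c = (if true then (\d.false) else (\e.true)) in (let f = true in 5)))))
step 8: [if@root] (if true then (let s = false in 3) else 2)
step 9: [if@root] (let s = false in 3)
step 10: [let@root] 3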